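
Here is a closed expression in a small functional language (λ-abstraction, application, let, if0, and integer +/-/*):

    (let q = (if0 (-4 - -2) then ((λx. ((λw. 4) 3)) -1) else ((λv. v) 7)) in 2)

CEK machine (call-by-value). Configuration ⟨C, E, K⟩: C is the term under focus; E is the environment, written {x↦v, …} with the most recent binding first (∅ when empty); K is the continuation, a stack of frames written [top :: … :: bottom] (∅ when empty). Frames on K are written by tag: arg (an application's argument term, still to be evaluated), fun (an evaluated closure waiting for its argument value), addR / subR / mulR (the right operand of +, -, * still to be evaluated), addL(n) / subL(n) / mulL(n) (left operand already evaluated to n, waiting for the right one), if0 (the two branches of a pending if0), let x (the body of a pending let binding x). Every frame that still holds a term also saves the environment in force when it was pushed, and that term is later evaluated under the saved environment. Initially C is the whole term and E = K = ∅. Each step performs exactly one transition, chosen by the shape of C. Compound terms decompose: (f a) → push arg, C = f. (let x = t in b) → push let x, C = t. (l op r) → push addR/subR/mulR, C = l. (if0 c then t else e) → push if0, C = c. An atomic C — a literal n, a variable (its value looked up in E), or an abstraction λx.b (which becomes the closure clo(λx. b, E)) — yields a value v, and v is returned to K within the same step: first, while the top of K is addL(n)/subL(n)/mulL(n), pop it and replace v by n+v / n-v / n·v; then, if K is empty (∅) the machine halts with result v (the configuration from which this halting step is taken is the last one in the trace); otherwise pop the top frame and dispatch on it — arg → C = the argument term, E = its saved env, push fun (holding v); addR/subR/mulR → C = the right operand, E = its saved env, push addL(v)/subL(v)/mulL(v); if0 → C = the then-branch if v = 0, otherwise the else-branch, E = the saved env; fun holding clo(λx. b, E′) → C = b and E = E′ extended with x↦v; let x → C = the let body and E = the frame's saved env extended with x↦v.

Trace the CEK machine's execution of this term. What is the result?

Answer: 2

Machine steps:
0. <C=(let q = (if0 (-4 - -2) then ((λx. ((λw. 4) 3)) -1) else ((λv. v) 7)) in 2), E=∅, K=∅>
1. <C=(if0 (-4 - -2) then ((λx. ((λw. 4) 3)) -1) else ((λv. v) 7)), E=∅, K=[let q]>
2. <C=(-4 - -2), E=∅, K=[if0 :: let q]>
3. <C=-4, E=∅, K=[subR :: if0 :: let q]>
4. <C=-2, E=∅, K=[subL(-4) :: if0 :: let q]>
5. <C=((λv. v) 7), E=∅, K=[let q]>
6. <C=(λv. v), E=∅, K=[arg :: let q]>
7. <C=7, E=∅, K=[fun :: let q]>
8. <C=v, E={v↦7}, K=[let q]>
9. <C=2, E={q↦7}, K=∅>
→ final value 2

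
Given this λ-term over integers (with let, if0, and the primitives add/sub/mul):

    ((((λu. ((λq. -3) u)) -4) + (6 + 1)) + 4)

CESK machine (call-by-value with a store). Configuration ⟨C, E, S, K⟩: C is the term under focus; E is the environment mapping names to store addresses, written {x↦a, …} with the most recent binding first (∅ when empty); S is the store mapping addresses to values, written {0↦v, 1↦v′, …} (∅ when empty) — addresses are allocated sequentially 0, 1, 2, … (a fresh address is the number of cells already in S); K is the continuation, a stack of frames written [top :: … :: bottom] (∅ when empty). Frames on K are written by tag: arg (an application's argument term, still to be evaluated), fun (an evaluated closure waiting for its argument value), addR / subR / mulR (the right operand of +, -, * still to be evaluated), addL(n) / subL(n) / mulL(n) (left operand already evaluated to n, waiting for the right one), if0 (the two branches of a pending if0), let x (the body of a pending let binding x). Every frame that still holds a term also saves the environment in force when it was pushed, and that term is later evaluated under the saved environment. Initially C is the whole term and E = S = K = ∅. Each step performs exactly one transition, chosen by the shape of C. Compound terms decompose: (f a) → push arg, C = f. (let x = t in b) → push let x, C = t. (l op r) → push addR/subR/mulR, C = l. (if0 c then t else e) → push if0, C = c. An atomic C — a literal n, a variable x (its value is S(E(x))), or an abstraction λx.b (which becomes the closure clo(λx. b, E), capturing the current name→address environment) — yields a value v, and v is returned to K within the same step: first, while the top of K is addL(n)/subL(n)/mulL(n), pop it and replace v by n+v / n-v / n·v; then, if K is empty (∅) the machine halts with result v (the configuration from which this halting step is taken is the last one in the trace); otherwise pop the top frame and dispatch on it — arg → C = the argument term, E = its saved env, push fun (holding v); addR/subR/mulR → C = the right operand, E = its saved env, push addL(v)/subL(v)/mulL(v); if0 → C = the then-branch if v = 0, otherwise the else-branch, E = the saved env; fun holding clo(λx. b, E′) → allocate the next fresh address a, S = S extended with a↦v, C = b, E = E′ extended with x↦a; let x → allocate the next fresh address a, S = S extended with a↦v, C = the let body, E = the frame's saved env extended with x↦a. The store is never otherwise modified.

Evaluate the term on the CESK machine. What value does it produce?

Answer: 8

Machine steps:
step 0: <C=((((λu. ((λq. -3) u)) -4) + (6 + 1)) + 4), E=∅, S=∅, K=∅>
step 1: <C=(((λu. ((λq. -3) u)) -4) + (6 + 1)), E=∅, S=∅, K=[addR]>
step 2: <C=((λu. ((λq. -3) u)) -4), E=∅, S=∅, K=[addR :: addR]>
step 3: <C=(λu. ((λq. -3) u)), E=∅, S=∅, K=[arg :: addR :: addR]>
step 4: <C=-4, E=∅, S=∅, K=[fun :: addR :: addR]>
step 5: <C=((λq. -3) u), E={u↦0}, S={0↦-4}, K=[addR :: addR]>
step 6: <C=(λq. -3), E={u↦0}, S={0↦-4}, K=[arg :: addR :: addR]>
step 7: <C=u, E={u↦0}, S={0↦-4}, K=[fun :: addR :: addR]>
step 8: <C=-3, E={q↦1, u↦0}, S={0↦-4, 1↦-4}, K=[addR :: addR]>
step 9: <C=(6 + 1), E=∅, S={0↦-4, 1↦-4}, K=[addL(-3) :: addR]>
step 10: <C=6, E=∅, S={0↦-4, 1↦-4}, K=[addR :: addL(-3) :: addR]>
step 11: <C=1, E=∅, S={0↦-4, 1↦-4}, K=[addL(6) :: addL(-3) :: addR]>
step 12: <C=4, E=∅, S={0↦-4, 1↦-4}, K=[addL(4)]>
→ final value 8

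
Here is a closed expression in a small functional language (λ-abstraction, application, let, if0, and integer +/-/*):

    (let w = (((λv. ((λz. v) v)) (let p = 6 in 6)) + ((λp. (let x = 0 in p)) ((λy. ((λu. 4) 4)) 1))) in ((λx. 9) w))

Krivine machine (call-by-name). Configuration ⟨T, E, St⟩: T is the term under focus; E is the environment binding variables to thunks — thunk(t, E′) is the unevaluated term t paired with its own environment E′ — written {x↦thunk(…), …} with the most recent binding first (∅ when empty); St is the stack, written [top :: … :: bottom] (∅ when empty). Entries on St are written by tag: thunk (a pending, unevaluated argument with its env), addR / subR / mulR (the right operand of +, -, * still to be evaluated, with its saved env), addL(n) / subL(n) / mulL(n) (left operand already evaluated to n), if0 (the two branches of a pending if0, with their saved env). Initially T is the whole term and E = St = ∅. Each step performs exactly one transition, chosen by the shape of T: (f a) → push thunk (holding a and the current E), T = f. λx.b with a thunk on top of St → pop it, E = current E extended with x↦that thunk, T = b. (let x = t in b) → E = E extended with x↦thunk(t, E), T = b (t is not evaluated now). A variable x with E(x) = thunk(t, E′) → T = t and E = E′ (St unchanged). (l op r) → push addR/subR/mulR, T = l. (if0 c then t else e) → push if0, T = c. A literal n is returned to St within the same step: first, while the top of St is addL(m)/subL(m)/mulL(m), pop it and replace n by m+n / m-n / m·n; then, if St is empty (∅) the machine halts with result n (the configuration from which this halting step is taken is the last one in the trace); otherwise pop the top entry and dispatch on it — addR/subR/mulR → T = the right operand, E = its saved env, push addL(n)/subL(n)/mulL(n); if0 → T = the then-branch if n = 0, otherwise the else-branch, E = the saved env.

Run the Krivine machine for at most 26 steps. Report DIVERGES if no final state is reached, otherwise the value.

Answer: 9

Derivation:
step 0: ⟨T=(let w = (((λv. ((λz. v) v)) (let p = 6 in 6)) + ((λp. (let x = 0 in p)) ((λy. ((λu. 4) 4)) 1))) in ((λx. 9) w)); E=∅; St=∅⟩
step 1: ⟨T=((λx. 9) w); E={w↦thunk((((λv. ((λz. v) v)) (let p = 6 in 6)) + ((λp. (let x = 0 in p)) ((λy. ((λu. 4) 4)) 1))), ∅)}; St=∅⟩
step 2: ⟨T=(λx. 9); E={w↦thunk((((λv. ((λz. v) v)) (let p = 6 in 6)) + ((λp. (let x = 0 in p)) ((λy. ((λu. 4) 4)) 1))), ∅)}; St=[thunk]⟩
step 3: ⟨T=9; E={x↦thunk(w, {w↦thunk((((λv. ((λz. v) v)) (let p = 6 in 6)) + ((λp. (let x = 0 in p)) ((λy. ((λu. 4) 4)) 1))), ∅)}), w↦thunk((((λv. ((λz. v) v)) (let p = 6 in 6)) + ((λp. (let x = 0 in p)) ((λy. ((λu. 4) 4)) 1))), ∅)}; St=∅⟩
→ final value 9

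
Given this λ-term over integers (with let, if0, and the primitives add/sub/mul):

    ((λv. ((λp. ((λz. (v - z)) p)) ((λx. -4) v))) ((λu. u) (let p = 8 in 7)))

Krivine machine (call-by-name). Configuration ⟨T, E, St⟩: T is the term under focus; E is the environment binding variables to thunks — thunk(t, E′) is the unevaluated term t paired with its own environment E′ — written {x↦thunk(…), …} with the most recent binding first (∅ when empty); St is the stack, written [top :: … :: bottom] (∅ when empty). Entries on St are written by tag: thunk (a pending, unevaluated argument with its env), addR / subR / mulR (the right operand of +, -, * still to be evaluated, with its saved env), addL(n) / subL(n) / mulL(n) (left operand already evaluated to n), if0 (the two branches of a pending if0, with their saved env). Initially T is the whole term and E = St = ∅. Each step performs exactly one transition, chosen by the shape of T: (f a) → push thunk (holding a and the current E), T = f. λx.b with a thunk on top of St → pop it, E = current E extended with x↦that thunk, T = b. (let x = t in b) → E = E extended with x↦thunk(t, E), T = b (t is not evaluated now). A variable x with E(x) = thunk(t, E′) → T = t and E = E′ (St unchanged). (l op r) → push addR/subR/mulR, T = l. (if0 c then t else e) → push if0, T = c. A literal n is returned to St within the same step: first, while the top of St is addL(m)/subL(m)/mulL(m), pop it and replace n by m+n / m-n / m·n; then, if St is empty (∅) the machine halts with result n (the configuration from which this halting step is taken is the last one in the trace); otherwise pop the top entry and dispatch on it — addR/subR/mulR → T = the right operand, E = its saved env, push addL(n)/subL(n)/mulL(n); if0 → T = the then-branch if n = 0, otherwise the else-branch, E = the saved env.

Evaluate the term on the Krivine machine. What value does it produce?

[0] ⟨T=((λv. ((λp. ((λz. (v - z)) p)) ((λx. -4) v))) ((λu. u) (let p = 8 in 7))); E=∅; St=∅⟩
[1] ⟨T=(λv. ((λp. ((λz. (v - z)) p)) ((λx. -4) v))); E=∅; St=[thunk]⟩
[2] ⟨T=((λp. ((λz. (v - z)) p)) ((λx. -4) v)); E={v↦thunk(((λu. u) (let p = 8 in 7)), ∅)}; St=∅⟩
[3] ⟨T=(λp. ((λz. (v - z)) p)); E={v↦thunk(((λu. u) (let p = 8 in 7)), ∅)}; St=[thunk]⟩
[4] ⟨T=((λz. (v - z)) p); E={p↦thunk(((λx. -4) v), {v↦thunk(((λu. u) (let p = 8 in 7)), ∅)}), v↦thunk(((λu. u) (let p = 8 in 7)), ∅)}; St=∅⟩
[5] ⟨T=(λz. (v - z)); E={p↦thunk(((λx. -4) v), {v↦thunk(((λu. u) (let p = 8 in 7)), ∅)}), v↦thunk(((λu. u) (let p = 8 in 7)), ∅)}; St=[thunk]⟩
[6] ⟨T=(v - z); E={z↦thunk(p, {p↦thunk(((λx. -4) v), {v↦thunk(((λu. u) (let p = 8 in 7)), ∅)}), v↦thunk(((λu. u) (let p = 8 in 7)), ∅)}), p↦thunk(((λx. -4) v), {v↦thunk(((λu. u) (let p = 8 in 7)), ∅)}), v↦thunk(((λu. u) (let p = 8 in 7)), ∅)}; St=∅⟩
[7] ⟨T=v; E={z↦thunk(p, {p↦thunk(((λx. -4) v), {v↦thunk(((λu. u) (let p = 8 in 7)), ∅)}), v↦thunk(((λu. u) (let p = 8 in 7)), ∅)}), p↦thunk(((λx. -4) v), {v↦thunk(((λu. u) (let p = 8 in 7)), ∅)}), v↦thunk(((λu. u) (let p = 8 in 7)), ∅)}; St=[subR]⟩
[8] ⟨T=((λu. u) (let p = 8 in 7)); E=∅; St=[subR]⟩
[9] ⟨T=(λu. u); E=∅; St=[thunk :: subR]⟩
[10] ⟨T=u; E={u↦thunk((let p = 8 in 7), ∅)}; St=[subR]⟩
[11] ⟨T=(let p = 8 in 7); E=∅; St=[subR]⟩
[12] ⟨T=7; E={p↦thunk(8, ∅)}; St=[subR]⟩
[13] ⟨T=z; E={z↦thunk(p, {p↦thunk(((λx. -4) v), {v↦thunk(((λu. u) (let p = 8 in 7)), ∅)}), v↦thunk(((λu. u) (let p = 8 in 7)), ∅)}), p↦thunk(((λx. -4) v), {v↦thunk(((λu. u) (let p = 8 in 7)), ∅)}), v↦thunk(((λu. u) (let p = 8 in 7)), ∅)}; St=[subL(7)]⟩
[14] ⟨T=p; E={p↦thunk(((λx. -4) v), {v↦thunk(((λu. u) (let p = 8 in 7)), ∅)}), v↦thunk(((λu. u) (let p = 8 in 7)), ∅)}; St=[subL(7)]⟩
[15] ⟨T=((λx. -4) v); E={v↦thunk(((λu. u) (let p = 8 in 7)), ∅)}; St=[subL(7)]⟩
[16] ⟨T=(λx. -4); E={v↦thunk(((λu. u) (let p = 8 in 7)), ∅)}; St=[thunk :: subL(7)]⟩
[17] ⟨T=-4; E={x↦thunk(v, {v↦thunk(((λu. u) (let p = 8 in 7)), ∅)}), v↦thunk(((λu. u) (let p = 8 in 7)), ∅)}; St=[subL(7)]⟩
→ final value 11

Answer: 11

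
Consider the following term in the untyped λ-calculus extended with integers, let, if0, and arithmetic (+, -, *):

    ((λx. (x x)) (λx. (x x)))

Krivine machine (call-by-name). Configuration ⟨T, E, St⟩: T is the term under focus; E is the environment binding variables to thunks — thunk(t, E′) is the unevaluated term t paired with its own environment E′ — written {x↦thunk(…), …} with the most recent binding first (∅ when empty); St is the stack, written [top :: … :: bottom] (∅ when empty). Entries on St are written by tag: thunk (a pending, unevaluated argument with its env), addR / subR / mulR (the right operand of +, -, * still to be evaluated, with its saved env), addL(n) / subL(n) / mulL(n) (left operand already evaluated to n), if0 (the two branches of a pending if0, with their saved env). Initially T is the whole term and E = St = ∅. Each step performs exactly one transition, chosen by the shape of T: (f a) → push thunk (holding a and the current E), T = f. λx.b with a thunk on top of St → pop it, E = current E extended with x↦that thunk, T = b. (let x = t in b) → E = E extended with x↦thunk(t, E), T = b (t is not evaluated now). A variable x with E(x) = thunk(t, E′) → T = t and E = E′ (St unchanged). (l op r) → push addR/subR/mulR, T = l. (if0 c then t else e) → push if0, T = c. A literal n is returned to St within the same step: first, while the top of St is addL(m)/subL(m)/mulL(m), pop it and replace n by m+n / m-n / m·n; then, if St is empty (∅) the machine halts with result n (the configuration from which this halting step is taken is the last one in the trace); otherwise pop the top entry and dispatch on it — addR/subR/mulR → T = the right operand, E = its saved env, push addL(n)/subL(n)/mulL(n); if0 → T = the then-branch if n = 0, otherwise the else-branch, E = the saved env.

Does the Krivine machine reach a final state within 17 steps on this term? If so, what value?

Answer: DIVERGES (no final state within 17 steps)

Derivation:
0. <T=((λx. (x x)) (λx. (x x))), E=∅, St=∅>
1. <T=(λx. (x x)), E=∅, St=[thunk]>
2. <T=(x x), E={x↦thunk((λx. (x x)), ∅)}, St=∅>
3. <T=x, E={x↦thunk((λx. (x x)), ∅)}, St=[thunk]>
4. <T=(λx. (x x)), E=∅, St=[thunk]>
5. <T=(x x), E={x↦thunk(x, {x↦thunk((λx. (x x)), ∅)})}, St=∅>
6. <T=x, E={x↦thunk(x, {x↦thunk((λx. (x x)), ∅)})}, St=[thunk]>
7. <T=x, E={x↦thunk((λx. (x x)), ∅)}, St=[thunk]>
8. <T=(λx. (x x)), E=∅, St=[thunk]>
9. <T=(x x), E={x↦thunk(x, {x↦thunk(x, {x↦thunk((λx. (x x)), ∅)})})}, St=∅>
10. <T=x, E={x↦thunk(x, {x↦thunk(x, {x↦thunk((λx. (x x)), ∅)})})}, St=[thunk]>
11. <T=x, E={x↦thunk(x, {x↦thunk((λx. (x x)), ∅)})}, St=[thunk]>
12. <T=x, E={x↦thunk((λx. (x x)), ∅)}, St=[thunk]>
13. <T=(λx. (x x)), E=∅, St=[thunk]>
14. <T=(x x), E={x↦thunk(x, {x↦thunk(x, {x↦thunk(x, {x↦thunk((λx. (x x)), ∅)})})})}, St=∅>
15. <T=x, E={x↦thunk(x, {x↦thunk(x, {x↦thunk(x, {x↦thunk((λx. (x x)), ∅)})})})}, St=[thunk]>
16. <T=x, E={x↦thunk(x, {x↦thunk(x, {x↦thunk((λx. (x x)), ∅)})})}, St=[thunk]>
17. <T=x, E={x↦thunk(x, {x↦thunk((λx. (x x)), ∅)})}, St=[thunk]>
→ 17 transitions taken and the configuration is still not final: no result within 17 steps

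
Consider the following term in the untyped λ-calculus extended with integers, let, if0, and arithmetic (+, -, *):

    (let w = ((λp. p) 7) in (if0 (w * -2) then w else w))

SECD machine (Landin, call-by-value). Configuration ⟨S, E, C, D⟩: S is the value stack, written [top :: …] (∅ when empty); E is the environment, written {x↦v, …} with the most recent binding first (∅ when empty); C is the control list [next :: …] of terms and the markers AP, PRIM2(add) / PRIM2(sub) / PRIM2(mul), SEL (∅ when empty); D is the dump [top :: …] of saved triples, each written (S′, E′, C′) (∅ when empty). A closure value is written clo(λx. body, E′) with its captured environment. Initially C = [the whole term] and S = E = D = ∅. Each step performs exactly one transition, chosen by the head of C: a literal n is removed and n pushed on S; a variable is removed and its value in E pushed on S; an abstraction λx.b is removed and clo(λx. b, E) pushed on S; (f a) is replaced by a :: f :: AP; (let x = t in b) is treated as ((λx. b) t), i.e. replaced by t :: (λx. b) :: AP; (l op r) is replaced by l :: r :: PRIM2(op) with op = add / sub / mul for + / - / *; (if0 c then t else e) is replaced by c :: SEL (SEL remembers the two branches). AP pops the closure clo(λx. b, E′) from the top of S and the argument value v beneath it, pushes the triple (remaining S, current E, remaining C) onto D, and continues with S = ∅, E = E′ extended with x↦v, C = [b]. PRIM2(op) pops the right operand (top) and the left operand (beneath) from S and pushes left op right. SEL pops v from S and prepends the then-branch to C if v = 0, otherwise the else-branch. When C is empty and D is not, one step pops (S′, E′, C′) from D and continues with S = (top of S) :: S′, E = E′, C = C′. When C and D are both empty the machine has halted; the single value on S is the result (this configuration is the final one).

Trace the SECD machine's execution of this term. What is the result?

Answer: 7

Execution trace:
step 0: <S=∅, E=∅, C=[(let w = ((λp. p) 7) in (if0 (w * -2) then w else w))], D=∅>
step 1: <S=∅, E=∅, C=[((λp. p) 7) :: (λw. (if0 (w * -2) then w else w)) :: AP], D=∅>
step 2: <S=∅, E=∅, C=[7 :: (λp. p) :: AP :: (λw. (if0 (w * -2) then w else w)) :: AP], D=∅>
step 3: <S=[7], E=∅, C=[(λp. p) :: AP :: (λw. (if0 (w * -2) then w else w)) :: AP], D=∅>
step 4: <S=[clo(λp. p, ∅) :: 7], E=∅, C=[AP :: (λw. (if0 (w * -2) then w else w)) :: AP], D=∅>
step 5: <S=∅, E={p↦7}, C=[p], D=[(∅, ∅, [(λw. (if0 (w * -2) then w else w)) :: AP])]>
step 6: <S=[7], E={p↦7}, C=∅, D=[(∅, ∅, [(λw. (if0 (w * -2) then w else w)) :: AP])]>
step 7: <S=[7], E=∅, C=[(λw. (if0 (w * -2) then w else w)) :: AP], D=∅>
step 8: <S=[clo(λw. (if0 (w * -2) then w else w), ∅) :: 7], E=∅, C=[AP], D=∅>
step 9: <S=∅, E={w↦7}, C=[(if0 (w * -2) then w else w)], D=[(∅, ∅, ∅)]>
step 10: <S=∅, E={w↦7}, C=[(w * -2) :: SEL], D=[(∅, ∅, ∅)]>
step 11: <S=∅, E={w↦7}, C=[w :: -2 :: PRIM2(mul) :: SEL], D=[(∅, ∅, ∅)]>
step 12: <S=[7], E={w↦7}, C=[-2 :: PRIM2(mul) :: SEL], D=[(∅, ∅, ∅)]>
step 13: <S=[-2 :: 7], E={w↦7}, C=[PRIM2(mul) :: SEL], D=[(∅, ∅, ∅)]>
step 14: <S=[-14], E={w↦7}, C=[SEL], D=[(∅, ∅, ∅)]>
step 15: <S=∅, E={w↦7}, C=[w], D=[(∅, ∅, ∅)]>
step 16: <S=[7], E={w↦7}, C=∅, D=[(∅, ∅, ∅)]>
step 17: <S=[7], E=∅, C=∅, D=∅>
→ final value 7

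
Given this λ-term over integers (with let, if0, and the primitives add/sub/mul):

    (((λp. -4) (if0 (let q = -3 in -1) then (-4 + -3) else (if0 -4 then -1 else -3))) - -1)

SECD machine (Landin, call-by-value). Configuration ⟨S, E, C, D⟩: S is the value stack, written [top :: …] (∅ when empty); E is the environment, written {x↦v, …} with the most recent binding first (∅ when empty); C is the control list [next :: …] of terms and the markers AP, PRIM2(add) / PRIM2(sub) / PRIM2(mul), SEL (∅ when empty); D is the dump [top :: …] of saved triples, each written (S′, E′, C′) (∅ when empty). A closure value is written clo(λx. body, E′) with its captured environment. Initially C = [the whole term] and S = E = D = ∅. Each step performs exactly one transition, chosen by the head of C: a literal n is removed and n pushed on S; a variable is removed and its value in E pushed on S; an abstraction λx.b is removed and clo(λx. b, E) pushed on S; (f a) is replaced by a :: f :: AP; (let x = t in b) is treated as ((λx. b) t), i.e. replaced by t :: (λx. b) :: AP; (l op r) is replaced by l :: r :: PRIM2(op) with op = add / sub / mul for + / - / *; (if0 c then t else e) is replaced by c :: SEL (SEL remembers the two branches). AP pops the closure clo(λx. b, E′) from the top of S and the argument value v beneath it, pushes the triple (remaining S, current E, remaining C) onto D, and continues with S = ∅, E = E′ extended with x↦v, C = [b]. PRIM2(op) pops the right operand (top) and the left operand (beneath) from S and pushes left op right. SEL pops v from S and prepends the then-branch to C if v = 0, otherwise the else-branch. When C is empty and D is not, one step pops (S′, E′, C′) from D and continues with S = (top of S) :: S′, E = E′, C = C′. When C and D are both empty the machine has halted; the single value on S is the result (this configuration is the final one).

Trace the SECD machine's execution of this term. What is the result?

Answer: -3

Machine steps:
[0] ⟨S=∅; E=∅; C=[(((λp. -4) (if0 (let q = -3 in -1) then (-4 + -3) else (if0 -4 then -1 else -3))) - -1)]; D=∅⟩
[1] ⟨S=∅; E=∅; C=[((λp. -4) (if0 (let q = -3 in -1) then (-4 + -3) else (if0 -4 then -1 else -3))) :: -1 :: PRIM2(sub)]; D=∅⟩
[2] ⟨S=∅; E=∅; C=[(if0 (let q = -3 in -1) then (-4 + -3) else (if0 -4 then -1 else -3)) :: (λp. -4) :: AP :: -1 :: PRIM2(sub)]; D=∅⟩
[3] ⟨S=∅; E=∅; C=[(let q = -3 in -1) :: SEL :: (λp. -4) :: AP :: -1 :: PRIM2(sub)]; D=∅⟩
[4] ⟨S=∅; E=∅; C=[-3 :: (λq. -1) :: AP :: SEL :: (λp. -4) :: AP :: -1 :: PRIM2(sub)]; D=∅⟩
[5] ⟨S=[-3]; E=∅; C=[(λq. -1) :: AP :: SEL :: (λp. -4) :: AP :: -1 :: PRIM2(sub)]; D=∅⟩
[6] ⟨S=[clo(λq. -1, ∅) :: -3]; E=∅; C=[AP :: SEL :: (λp. -4) :: AP :: -1 :: PRIM2(sub)]; D=∅⟩
[7] ⟨S=∅; E={q↦-3}; C=[-1]; D=[(∅, ∅, [SEL :: (λp. -4) :: AP :: -1 :: PRIM2(sub)])]⟩
[8] ⟨S=[-1]; E={q↦-3}; C=∅; D=[(∅, ∅, [SEL :: (λp. -4) :: AP :: -1 :: PRIM2(sub)])]⟩
[9] ⟨S=[-1]; E=∅; C=[SEL :: (λp. -4) :: AP :: -1 :: PRIM2(sub)]; D=∅⟩
[10] ⟨S=∅; E=∅; C=[(if0 -4 then -1 else -3) :: (λp. -4) :: AP :: -1 :: PRIM2(sub)]; D=∅⟩
[11] ⟨S=∅; E=∅; C=[-4 :: SEL :: (λp. -4) :: AP :: -1 :: PRIM2(sub)]; D=∅⟩
[12] ⟨S=[-4]; E=∅; C=[SEL :: (λp. -4) :: AP :: -1 :: PRIM2(sub)]; D=∅⟩
[13] ⟨S=∅; E=∅; C=[-3 :: (λp. -4) :: AP :: -1 :: PRIM2(sub)]; D=∅⟩
[14] ⟨S=[-3]; E=∅; C=[(λp. -4) :: AP :: -1 :: PRIM2(sub)]; D=∅⟩
[15] ⟨S=[clo(λp. -4, ∅) :: -3]; E=∅; C=[AP :: -1 :: PRIM2(sub)]; D=∅⟩
[16] ⟨S=∅; E={p↦-3}; C=[-4]; D=[(∅, ∅, [-1 :: PRIM2(sub)])]⟩
[17] ⟨S=[-4]; E={p↦-3}; C=∅; D=[(∅, ∅, [-1 :: PRIM2(sub)])]⟩
[18] ⟨S=[-4]; E=∅; C=[-1 :: PRIM2(sub)]; D=∅⟩
[19] ⟨S=[-1 :: -4]; E=∅; C=[PRIM2(sub)]; D=∅⟩
[20] ⟨S=[-3]; E=∅; C=∅; D=∅⟩
→ final value -3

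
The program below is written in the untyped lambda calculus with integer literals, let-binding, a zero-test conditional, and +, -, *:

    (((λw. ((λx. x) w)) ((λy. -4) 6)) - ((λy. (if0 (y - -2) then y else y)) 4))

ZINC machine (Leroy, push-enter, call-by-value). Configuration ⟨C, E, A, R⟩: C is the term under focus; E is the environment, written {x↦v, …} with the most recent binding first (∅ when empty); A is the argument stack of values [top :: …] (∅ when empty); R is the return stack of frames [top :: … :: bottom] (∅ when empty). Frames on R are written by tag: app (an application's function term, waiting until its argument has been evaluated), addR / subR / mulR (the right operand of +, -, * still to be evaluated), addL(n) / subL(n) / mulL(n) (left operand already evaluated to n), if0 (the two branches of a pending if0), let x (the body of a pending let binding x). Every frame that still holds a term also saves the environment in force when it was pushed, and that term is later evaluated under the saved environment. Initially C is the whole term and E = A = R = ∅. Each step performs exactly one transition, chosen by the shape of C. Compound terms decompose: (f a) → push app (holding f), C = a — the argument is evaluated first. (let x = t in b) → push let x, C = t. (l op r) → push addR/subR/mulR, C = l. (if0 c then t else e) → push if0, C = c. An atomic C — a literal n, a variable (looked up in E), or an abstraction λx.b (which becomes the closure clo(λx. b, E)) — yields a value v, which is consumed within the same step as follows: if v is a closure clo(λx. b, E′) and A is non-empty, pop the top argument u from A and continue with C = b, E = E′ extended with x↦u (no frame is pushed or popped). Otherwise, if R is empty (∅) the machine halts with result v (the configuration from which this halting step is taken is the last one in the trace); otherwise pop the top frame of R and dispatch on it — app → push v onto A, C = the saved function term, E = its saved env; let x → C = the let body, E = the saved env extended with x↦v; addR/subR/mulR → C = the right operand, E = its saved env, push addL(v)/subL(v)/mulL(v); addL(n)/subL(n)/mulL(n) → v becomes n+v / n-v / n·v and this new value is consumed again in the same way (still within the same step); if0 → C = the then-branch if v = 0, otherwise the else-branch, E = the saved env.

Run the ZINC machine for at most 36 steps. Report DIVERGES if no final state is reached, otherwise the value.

Answer: -8

Machine steps:
t=0: <C=(((λw. ((λx. x) w)) ((λy. -4) 6)) - ((λy. (if0 (y - -2) then y else y)) 4)), E=∅, A=∅, R=∅>
t=1: <C=((λw. ((λx. x) w)) ((λy. -4) 6)), E=∅, A=∅, R=[subR]>
t=2: <C=((λy. -4) 6), E=∅, A=∅, R=[app :: subR]>
t=3: <C=6, E=∅, A=∅, R=[app :: app :: subR]>
t=4: <C=(λy. -4), E=∅, A=[6], R=[app :: subR]>
t=5: <C=-4, E={y↦6}, A=∅, R=[app :: subR]>
t=6: <C=(λw. ((λx. x) w)), E=∅, A=[-4], R=[subR]>
t=7: <C=((λx. x) w), E={w↦-4}, A=∅, R=[subR]>
t=8: <C=w, E={w↦-4}, A=∅, R=[app :: subR]>
t=9: <C=(λx. x), E={w↦-4}, A=[-4], R=[subR]>
t=10: <C=x, E={x↦-4, w↦-4}, A=∅, R=[subR]>
t=11: <C=((λy. (if0 (y - -2) then y else y)) 4), E=∅, A=∅, R=[subL(-4)]>
t=12: <C=4, E=∅, A=∅, R=[app :: subL(-4)]>
t=13: <C=(λy. (if0 (y - -2) then y else y)), E=∅, A=[4], R=[subL(-4)]>
t=14: <C=(if0 (y - -2) then y else y), E={y↦4}, A=∅, R=[subL(-4)]>
t=15: <C=(y - -2), E={y↦4}, A=∅, R=[if0 :: subL(-4)]>
t=16: <C=y, E={y↦4}, A=∅, R=[subR :: if0 :: subL(-4)]>
t=17: <C=-2, E={y↦4}, A=∅, R=[subL(4) :: if0 :: subL(-4)]>
t=18: <C=y, E={y↦4}, A=∅, R=[subL(-4)]>
→ final value -8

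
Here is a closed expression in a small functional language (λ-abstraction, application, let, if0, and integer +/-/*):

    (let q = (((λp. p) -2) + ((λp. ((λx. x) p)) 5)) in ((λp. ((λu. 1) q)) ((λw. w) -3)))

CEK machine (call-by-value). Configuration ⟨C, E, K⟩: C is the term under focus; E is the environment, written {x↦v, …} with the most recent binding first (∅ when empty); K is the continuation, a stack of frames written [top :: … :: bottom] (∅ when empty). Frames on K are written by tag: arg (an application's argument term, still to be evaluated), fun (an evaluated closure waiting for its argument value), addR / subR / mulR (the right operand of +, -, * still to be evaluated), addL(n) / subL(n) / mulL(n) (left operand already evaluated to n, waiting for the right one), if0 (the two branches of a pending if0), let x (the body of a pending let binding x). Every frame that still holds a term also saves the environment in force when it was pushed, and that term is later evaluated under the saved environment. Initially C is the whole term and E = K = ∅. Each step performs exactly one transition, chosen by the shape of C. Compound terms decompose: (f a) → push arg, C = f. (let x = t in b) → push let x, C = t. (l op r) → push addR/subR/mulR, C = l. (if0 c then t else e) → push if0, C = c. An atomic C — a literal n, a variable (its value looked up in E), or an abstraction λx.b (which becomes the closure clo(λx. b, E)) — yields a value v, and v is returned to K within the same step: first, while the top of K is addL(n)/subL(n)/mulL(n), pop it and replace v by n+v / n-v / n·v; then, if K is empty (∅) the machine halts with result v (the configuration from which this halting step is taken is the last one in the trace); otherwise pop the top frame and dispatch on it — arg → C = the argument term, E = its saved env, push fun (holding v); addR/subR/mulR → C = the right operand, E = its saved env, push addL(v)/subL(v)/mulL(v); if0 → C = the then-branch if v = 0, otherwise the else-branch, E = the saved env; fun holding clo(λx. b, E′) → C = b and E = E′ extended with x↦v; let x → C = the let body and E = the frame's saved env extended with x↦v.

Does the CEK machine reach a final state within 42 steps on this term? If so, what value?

t=0: ⟨C=(let q = (((λp. p) -2) + ((λp. ((λx. x) p)) 5)) in ((λp. ((λu. 1) q)) ((λw. w) -3))); E=∅; K=∅⟩
t=1: ⟨C=(((λp. p) -2) + ((λp. ((λx. x) p)) 5)); E=∅; K=[let q]⟩
t=2: ⟨C=((λp. p) -2); E=∅; K=[addR :: let q]⟩
t=3: ⟨C=(λp. p); E=∅; K=[arg :: addR :: let q]⟩
t=4: ⟨C=-2; E=∅; K=[fun :: addR :: let q]⟩
t=5: ⟨C=p; E={p↦-2}; K=[addR :: let q]⟩
t=6: ⟨C=((λp. ((λx. x) p)) 5); E=∅; K=[addL(-2) :: let q]⟩
t=7: ⟨C=(λp. ((λx. x) p)); E=∅; K=[arg :: addL(-2) :: let q]⟩
t=8: ⟨C=5; E=∅; K=[fun :: addL(-2) :: let q]⟩
t=9: ⟨C=((λx. x) p); E={p↦5}; K=[addL(-2) :: let q]⟩
t=10: ⟨C=(λx. x); E={p↦5}; K=[arg :: addL(-2) :: let q]⟩
t=11: ⟨C=p; E={p↦5}; K=[fun :: addL(-2) :: let q]⟩
t=12: ⟨C=x; E={x↦5, p↦5}; K=[addL(-2) :: let q]⟩
t=13: ⟨C=((λp. ((λu. 1) q)) ((λw. w) -3)); E={q↦3}; K=∅⟩
t=14: ⟨C=(λp. ((λu. 1) q)); E={q↦3}; K=[arg]⟩
t=15: ⟨C=((λw. w) -3); E={q↦3}; K=[fun]⟩
t=16: ⟨C=(λw. w); E={q↦3}; K=[arg :: fun]⟩
t=17: ⟨C=-3; E={q↦3}; K=[fun :: fun]⟩
t=18: ⟨C=w; E={w↦-3, q↦3}; K=[fun]⟩
t=19: ⟨C=((λu. 1) q); E={p↦-3, q↦3}; K=∅⟩
t=20: ⟨C=(λu. 1); E={p↦-3, q↦3}; K=[arg]⟩
t=21: ⟨C=q; E={p↦-3, q↦3}; K=[fun]⟩
t=22: ⟨C=1; E={u↦3, p↦-3, q↦3}; K=∅⟩
→ final value 1

Answer: 1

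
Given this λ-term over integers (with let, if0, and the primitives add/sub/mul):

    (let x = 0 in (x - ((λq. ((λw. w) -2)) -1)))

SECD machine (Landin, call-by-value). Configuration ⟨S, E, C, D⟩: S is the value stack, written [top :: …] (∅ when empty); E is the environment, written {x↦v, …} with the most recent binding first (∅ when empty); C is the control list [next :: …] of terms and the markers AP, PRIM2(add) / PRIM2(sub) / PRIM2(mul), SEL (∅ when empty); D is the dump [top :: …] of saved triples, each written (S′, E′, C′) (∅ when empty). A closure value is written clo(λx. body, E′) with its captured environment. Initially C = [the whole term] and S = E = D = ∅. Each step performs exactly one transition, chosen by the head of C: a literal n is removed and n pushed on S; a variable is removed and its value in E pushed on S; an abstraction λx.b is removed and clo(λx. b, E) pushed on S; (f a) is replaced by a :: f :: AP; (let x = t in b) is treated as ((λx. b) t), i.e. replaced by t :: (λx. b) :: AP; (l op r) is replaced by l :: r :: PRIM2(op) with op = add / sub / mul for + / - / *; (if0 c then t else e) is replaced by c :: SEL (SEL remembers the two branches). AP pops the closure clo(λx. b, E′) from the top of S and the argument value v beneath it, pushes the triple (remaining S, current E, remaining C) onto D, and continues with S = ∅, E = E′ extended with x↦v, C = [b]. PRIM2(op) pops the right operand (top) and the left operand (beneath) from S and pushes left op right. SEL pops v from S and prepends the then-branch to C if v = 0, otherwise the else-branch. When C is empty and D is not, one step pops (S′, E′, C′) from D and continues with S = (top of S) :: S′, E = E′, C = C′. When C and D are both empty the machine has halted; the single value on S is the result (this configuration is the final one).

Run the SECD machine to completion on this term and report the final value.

Answer: 2

Execution trace:
step 0: ⟨S=∅; E=∅; C=[(let x = 0 in (x - ((λq. ((λw. w) -2)) -1)))]; D=∅⟩
step 1: ⟨S=∅; E=∅; C=[0 :: (λx. (x - ((λq. ((λw. w) -2)) -1))) :: AP]; D=∅⟩
step 2: ⟨S=[0]; E=∅; C=[(λx. (x - ((λq. ((λw. w) -2)) -1))) :: AP]; D=∅⟩
step 3: ⟨S=[clo(λx. (x - ((λq. ((λw. w) -2)) -1)), ∅) :: 0]; E=∅; C=[AP]; D=∅⟩
step 4: ⟨S=∅; E={x↦0}; C=[(x - ((λq. ((λw. w) -2)) -1))]; D=[(∅, ∅, ∅)]⟩
step 5: ⟨S=∅; E={x↦0}; C=[x :: ((λq. ((λw. w) -2)) -1) :: PRIM2(sub)]; D=[(∅, ∅, ∅)]⟩
step 6: ⟨S=[0]; E={x↦0}; C=[((λq. ((λw. w) -2)) -1) :: PRIM2(sub)]; D=[(∅, ∅, ∅)]⟩
step 7: ⟨S=[0]; E={x↦0}; C=[-1 :: (λq. ((λw. w) -2)) :: AP :: PRIM2(sub)]; D=[(∅, ∅, ∅)]⟩
step 8: ⟨S=[-1 :: 0]; E={x↦0}; C=[(λq. ((λw. w) -2)) :: AP :: PRIM2(sub)]; D=[(∅, ∅, ∅)]⟩
step 9: ⟨S=[clo(λq. ((λw. w) -2), {x↦0}) :: -1 :: 0]; E={x↦0}; C=[AP :: PRIM2(sub)]; D=[(∅, ∅, ∅)]⟩
step 10: ⟨S=∅; E={q↦-1, x↦0}; C=[((λw. w) -2)]; D=[([0], {x↦0}, [PRIM2(sub)]) :: (∅, ∅, ∅)]⟩
step 11: ⟨S=∅; E={q↦-1, x↦0}; C=[-2 :: (λw. w) :: AP]; D=[([0], {x↦0}, [PRIM2(sub)]) :: (∅, ∅, ∅)]⟩
step 12: ⟨S=[-2]; E={q↦-1, x↦0}; C=[(λw. w) :: AP]; D=[([0], {x↦0}, [PRIM2(sub)]) :: (∅, ∅, ∅)]⟩
step 13: ⟨S=[clo(λw. w, {q↦-1, x↦0}) :: -2]; E={q↦-1, x↦0}; C=[AP]; D=[([0], {x↦0}, [PRIM2(sub)]) :: (∅, ∅, ∅)]⟩
step 14: ⟨S=∅; E={w↦-2, q↦-1, x↦0}; C=[w]; D=[(∅, {q↦-1, x↦0}, ∅) :: ([0], {x↦0}, [PRIM2(sub)]) :: (∅, ∅, ∅)]⟩
step 15: ⟨S=[-2]; E={w↦-2, q↦-1, x↦0}; C=∅; D=[(∅, {q↦-1, x↦0}, ∅) :: ([0], {x↦0}, [PRIM2(sub)]) :: (∅, ∅, ∅)]⟩
step 16: ⟨S=[-2]; E={q↦-1, x↦0}; C=∅; D=[([0], {x↦0}, [PRIM2(sub)]) :: (∅, ∅, ∅)]⟩
step 17: ⟨S=[-2 :: 0]; E={x↦0}; C=[PRIM2(sub)]; D=[(∅, ∅, ∅)]⟩
step 18: ⟨S=[2]; E={x↦0}; C=∅; D=[(∅, ∅, ∅)]⟩
step 19: ⟨S=[2]; E=∅; C=∅; D=∅⟩
→ final value 2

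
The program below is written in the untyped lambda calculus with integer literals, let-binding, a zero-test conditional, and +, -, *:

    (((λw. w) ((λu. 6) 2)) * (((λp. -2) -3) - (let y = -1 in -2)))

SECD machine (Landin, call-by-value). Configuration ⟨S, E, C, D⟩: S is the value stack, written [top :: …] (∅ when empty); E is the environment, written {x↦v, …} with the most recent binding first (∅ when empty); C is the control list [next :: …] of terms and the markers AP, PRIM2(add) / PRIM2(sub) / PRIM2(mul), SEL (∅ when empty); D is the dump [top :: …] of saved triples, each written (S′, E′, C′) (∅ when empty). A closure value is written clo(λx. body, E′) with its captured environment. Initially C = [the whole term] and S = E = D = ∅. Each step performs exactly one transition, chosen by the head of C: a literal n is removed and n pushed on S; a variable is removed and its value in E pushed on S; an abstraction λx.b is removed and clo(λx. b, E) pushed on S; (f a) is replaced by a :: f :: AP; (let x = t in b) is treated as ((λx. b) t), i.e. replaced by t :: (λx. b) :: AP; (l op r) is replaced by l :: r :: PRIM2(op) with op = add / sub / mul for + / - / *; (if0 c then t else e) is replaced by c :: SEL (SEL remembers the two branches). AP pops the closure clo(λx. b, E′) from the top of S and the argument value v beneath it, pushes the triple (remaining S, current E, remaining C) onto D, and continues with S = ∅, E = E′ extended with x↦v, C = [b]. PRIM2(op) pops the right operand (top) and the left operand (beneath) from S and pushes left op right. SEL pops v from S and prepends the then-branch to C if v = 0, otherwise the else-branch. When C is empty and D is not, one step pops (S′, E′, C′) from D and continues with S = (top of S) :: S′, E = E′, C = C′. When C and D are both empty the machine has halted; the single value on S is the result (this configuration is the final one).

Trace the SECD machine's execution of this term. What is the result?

t=0: [S=∅ | E=∅ | C=[(((λw. w) ((λu. 6) 2)) * (((λp. -2) -3) - (let y = -1 in -2)))] | D=∅]
t=1: [S=∅ | E=∅ | C=[((λw. w) ((λu. 6) 2)) :: (((λp. -2) -3) - (let y = -1 in -2)) :: PRIM2(mul)] | D=∅]
t=2: [S=∅ | E=∅ | C=[((λu. 6) 2) :: (λw. w) :: AP :: (((λp. -2) -3) - (let y = -1 in -2)) :: PRIM2(mul)] | D=∅]
t=3: [S=∅ | E=∅ | C=[2 :: (λu. 6) :: AP :: (λw. w) :: AP :: (((λp. -2) -3) - (let y = -1 in -2)) :: PRIM2(mul)] | D=∅]
t=4: [S=[2] | E=∅ | C=[(λu. 6) :: AP :: (λw. w) :: AP :: (((λp. -2) -3) - (let y = -1 in -2)) :: PRIM2(mul)] | D=∅]
t=5: [S=[clo(λu. 6, ∅) :: 2] | E=∅ | C=[AP :: (λw. w) :: AP :: (((λp. -2) -3) - (let y = -1 in -2)) :: PRIM2(mul)] | D=∅]
t=6: [S=∅ | E={u↦2} | C=[6] | D=[(∅, ∅, [(λw. w) :: AP :: (((λp. -2) -3) - (let y = -1 in -2)) :: PRIM2(mul)])]]
t=7: [S=[6] | E={u↦2} | C=∅ | D=[(∅, ∅, [(λw. w) :: AP :: (((λp. -2) -3) - (let y = -1 in -2)) :: PRIM2(mul)])]]
t=8: [S=[6] | E=∅ | C=[(λw. w) :: AP :: (((λp. -2) -3) - (let y = -1 in -2)) :: PRIM2(mul)] | D=∅]
t=9: [S=[clo(λw. w, ∅) :: 6] | E=∅ | C=[AP :: (((λp. -2) -3) - (let y = -1 in -2)) :: PRIM2(mul)] | D=∅]
t=10: [S=∅ | E={w↦6} | C=[w] | D=[(∅, ∅, [(((λp. -2) -3) - (let y = -1 in -2)) :: PRIM2(mul)])]]
t=11: [S=[6] | E={w↦6} | C=∅ | D=[(∅, ∅, [(((λp. -2) -3) - (let y = -1 in -2)) :: PRIM2(mul)])]]
t=12: [S=[6] | E=∅ | C=[(((λp. -2) -3) - (let y = -1 in -2)) :: PRIM2(mul)] | D=∅]
t=13: [S=[6] | E=∅ | C=[((λp. -2) -3) :: (let y = -1 in -2) :: PRIM2(sub) :: PRIM2(mul)] | D=∅]
t=14: [S=[6] | E=∅ | C=[-3 :: (λp. -2) :: AP :: (let y = -1 in -2) :: PRIM2(sub) :: PRIM2(mul)] | D=∅]
t=15: [S=[-3 :: 6] | E=∅ | C=[(λp. -2) :: AP :: (let y = -1 in -2) :: PRIM2(sub) :: PRIM2(mul)] | D=∅]
t=16: [S=[clo(λp. -2, ∅) :: -3 :: 6] | E=∅ | C=[AP :: (let y = -1 in -2) :: PRIM2(sub) :: PRIM2(mul)] | D=∅]
t=17: [S=∅ | E={p↦-3} | C=[-2] | D=[([6], ∅, [(let y = -1 in -2) :: PRIM2(sub) :: PRIM2(mul)])]]
t=18: [S=[-2] | E={p↦-3} | C=∅ | D=[([6], ∅, [(let y = -1 in -2) :: PRIM2(sub) :: PRIM2(mul)])]]
t=19: [S=[-2 :: 6] | E=∅ | C=[(let y = -1 in -2) :: PRIM2(sub) :: PRIM2(mul)] | D=∅]
t=20: [S=[-2 :: 6] | E=∅ | C=[-1 :: (λy. -2) :: AP :: PRIM2(sub) :: PRIM2(mul)] | D=∅]
t=21: [S=[-1 :: -2 :: 6] | E=∅ | C=[(λy. -2) :: AP :: PRIM2(sub) :: PRIM2(mul)] | D=∅]
t=22: [S=[clo(λy. -2, ∅) :: -1 :: -2 :: 6] | E=∅ | C=[AP :: PRIM2(sub) :: PRIM2(mul)] | D=∅]
t=23: [S=∅ | E={y↦-1} | C=[-2] | D=[([-2 :: 6], ∅, [PRIM2(sub) :: PRIM2(mul)])]]
t=24: [S=[-2] | E={y↦-1} | C=∅ | D=[([-2 :: 6], ∅, [PRIM2(sub) :: PRIM2(mul)])]]
t=25: [S=[-2 :: -2 :: 6] | E=∅ | C=[PRIM2(sub) :: PRIM2(mul)] | D=∅]
t=26: [S=[0 :: 6] | E=∅ | C=[PRIM2(mul)] | D=∅]
t=27: [S=[0] | E=∅ | C=∅ | D=∅]
→ final value 0

Answer: 0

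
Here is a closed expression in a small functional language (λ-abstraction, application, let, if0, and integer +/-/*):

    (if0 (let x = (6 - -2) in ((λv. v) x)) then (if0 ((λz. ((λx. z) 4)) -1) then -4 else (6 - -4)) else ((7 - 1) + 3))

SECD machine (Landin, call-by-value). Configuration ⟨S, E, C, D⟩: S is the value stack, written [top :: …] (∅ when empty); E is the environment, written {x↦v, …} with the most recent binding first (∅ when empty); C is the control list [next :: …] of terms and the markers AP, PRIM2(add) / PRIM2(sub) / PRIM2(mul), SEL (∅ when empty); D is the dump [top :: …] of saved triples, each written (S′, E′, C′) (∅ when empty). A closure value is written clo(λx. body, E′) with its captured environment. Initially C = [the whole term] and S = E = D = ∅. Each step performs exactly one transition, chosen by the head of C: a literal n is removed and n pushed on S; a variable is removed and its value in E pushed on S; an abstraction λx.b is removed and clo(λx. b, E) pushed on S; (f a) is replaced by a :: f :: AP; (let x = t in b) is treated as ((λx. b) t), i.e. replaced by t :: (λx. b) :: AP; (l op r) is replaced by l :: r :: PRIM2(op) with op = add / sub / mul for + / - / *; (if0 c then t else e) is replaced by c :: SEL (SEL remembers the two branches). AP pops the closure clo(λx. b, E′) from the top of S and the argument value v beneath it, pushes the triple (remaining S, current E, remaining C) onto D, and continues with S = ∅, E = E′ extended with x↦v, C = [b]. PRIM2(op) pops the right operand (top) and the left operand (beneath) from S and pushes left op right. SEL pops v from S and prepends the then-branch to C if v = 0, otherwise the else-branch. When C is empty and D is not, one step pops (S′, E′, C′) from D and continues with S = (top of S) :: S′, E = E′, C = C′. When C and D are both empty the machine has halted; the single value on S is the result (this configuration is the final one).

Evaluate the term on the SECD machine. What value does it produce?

Answer: 9

Machine steps:
0. [S=∅ | E=∅ | C=[(if0 (let x = (6 - -2) in ((λv. v) x)) then (if0 ((λz. ((λx. z) 4)) -1) then -4 else (6 - -4)) else ((7 - 1) + 3))] | D=∅]
1. [S=∅ | E=∅ | C=[(let x = (6 - -2) in ((λv. v) x)) :: SEL] | D=∅]
2. [S=∅ | E=∅ | C=[(6 - -2) :: (λx. ((λv. v) x)) :: AP :: SEL] | D=∅]
3. [S=∅ | E=∅ | C=[6 :: -2 :: PRIM2(sub) :: (λx. ((λv. v) x)) :: AP :: SEL] | D=∅]
4. [S=[6] | E=∅ | C=[-2 :: PRIM2(sub) :: (λx. ((λv. v) x)) :: AP :: SEL] | D=∅]
5. [S=[-2 :: 6] | E=∅ | C=[PRIM2(sub) :: (λx. ((λv. v) x)) :: AP :: SEL] | D=∅]
6. [S=[8] | E=∅ | C=[(λx. ((λv. v) x)) :: AP :: SEL] | D=∅]
7. [S=[clo(λx. ((λv. v) x), ∅) :: 8] | E=∅ | C=[AP :: SEL] | D=∅]
8. [S=∅ | E={x↦8} | C=[((λv. v) x)] | D=[(∅, ∅, [SEL])]]
9. [S=∅ | E={x↦8} | C=[x :: (λv. v) :: AP] | D=[(∅, ∅, [SEL])]]
10. [S=[8] | E={x↦8} | C=[(λv. v) :: AP] | D=[(∅, ∅, [SEL])]]
11. [S=[clo(λv. v, {x↦8}) :: 8] | E={x↦8} | C=[AP] | D=[(∅, ∅, [SEL])]]
12. [S=∅ | E={v↦8, x↦8} | C=[v] | D=[(∅, {x↦8}, ∅) :: (∅, ∅, [SEL])]]
13. [S=[8] | E={v↦8, x↦8} | C=∅ | D=[(∅, {x↦8}, ∅) :: (∅, ∅, [SEL])]]
14. [S=[8] | E={x↦8} | C=∅ | D=[(∅, ∅, [SEL])]]
15. [S=[8] | E=∅ | C=[SEL] | D=∅]
16. [S=∅ | E=∅ | C=[((7 - 1) + 3)] | D=∅]
17. [S=∅ | E=∅ | C=[(7 - 1) :: 3 :: PRIM2(add)] | D=∅]
18. [S=∅ | E=∅ | C=[7 :: 1 :: PRIM2(sub) :: 3 :: PRIM2(add)] | D=∅]
19. [S=[7] | E=∅ | C=[1 :: PRIM2(sub) :: 3 :: PRIM2(add)] | D=∅]
20. [S=[1 :: 7] | E=∅ | C=[PRIM2(sub) :: 3 :: PRIM2(add)] | D=∅]
21. [S=[6] | E=∅ | C=[3 :: PRIM2(add)] | D=∅]
22. [S=[3 :: 6] | E=∅ | C=[PRIM2(add)] | D=∅]
23. [S=[9] | E=∅ | C=∅ | D=∅]
→ final value 9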